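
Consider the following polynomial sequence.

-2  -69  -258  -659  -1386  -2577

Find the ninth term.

-10674

Δ: -67  -189  -401  -727  -1191
Δ²: -122  -212  -326  -464
Δ³: -90  -114  -138
Δ⁴: -24  -24
Fourth differences constant at -24.
-138 − 24 = -162;  -464 − 162 = -626;  -1191 − 626 = -1817;  -2577 − 1817 = -4394
-162 − 24 = -186;  -626 − 186 = -812;  -1817 − 812 = -2629;  -4394 − 2629 = -7023
-186 − 24 = -210;  -812 − 210 = -1022;  -2629 − 1022 = -3651;  -7023 − 3651 = -10674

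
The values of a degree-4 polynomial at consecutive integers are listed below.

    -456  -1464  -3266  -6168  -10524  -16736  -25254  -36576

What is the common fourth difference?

-48

Δ: -1008, -1802, -2902, -4356, -6212, -8518, -11322
Δ²: -794, -1100, -1454, -1856, -2306, -2804
Δ³: -306, -354, -402, -450, -498
Δ⁴: -48, -48, -48, -48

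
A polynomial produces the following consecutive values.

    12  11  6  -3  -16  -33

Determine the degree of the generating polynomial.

2

-1, -5, -9, -13, -17
-4, -4, -4, -4
The second differences are constant, so the polynomial has degree 2.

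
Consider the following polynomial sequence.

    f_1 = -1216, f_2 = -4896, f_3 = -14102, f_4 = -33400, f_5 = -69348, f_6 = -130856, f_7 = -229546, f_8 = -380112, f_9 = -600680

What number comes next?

-3680, -9206, -19298, -35948, -61508, -98690, -150566, -220568
-5526, -10092, -16650, -25560, -37182, -51876, -70002
-4566, -6558, -8910, -11622, -14694, -18126
-1992, -2352, -2712, -3072, -3432
-360, -360, -360, -360
The fifth differences are constant (-360).
-3432 − 360 = -3792;  -18126 − 3792 = -21918;  -70002 − 21918 = -91920;  -220568 − 91920 = -312488;  -600680 − 312488 = -913168

-913168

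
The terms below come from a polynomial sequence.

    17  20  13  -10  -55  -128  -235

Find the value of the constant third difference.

-6

Δ: 3, -7, -23, -45, -73, -107
Δ²: -10, -16, -22, -28, -34
Δ³: -6, -6, -6, -6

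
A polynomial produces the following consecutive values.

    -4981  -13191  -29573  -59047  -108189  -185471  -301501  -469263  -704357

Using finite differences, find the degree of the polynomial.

Δ: -8210, -16382, -29474, -49142, -77282, -116030, -167762, -235094
Δ²: -8172, -13092, -19668, -28140, -38748, -51732, -67332
Δ³: -4920, -6576, -8472, -10608, -12984, -15600
Δ⁴: -1656, -1896, -2136, -2376, -2616
Δ⁵: -240, -240, -240, -240
The fifth differences are constant, so the polynomial has degree 5.

5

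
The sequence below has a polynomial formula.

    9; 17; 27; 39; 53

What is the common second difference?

First differences: 8, 10, 12, 14
Second differences: 2, 2, 2

2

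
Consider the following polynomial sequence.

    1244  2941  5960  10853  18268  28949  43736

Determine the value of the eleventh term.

D1: 1697  3019  4893  7415  10681  14787
D2: 1322  1874  2522  3266  4106
D3: 552  648  744  840
D4: 96  96  96
Constant fourth difference = 96, so extend:
840 + 96 = 936;  4106 + 936 = 5042;  14787 + 5042 = 19829;  43736 + 19829 = 63565
936 + 96 = 1032;  5042 + 1032 = 6074;  19829 + 6074 = 25903;  63565 + 25903 = 89468
1032 + 96 = 1128;  6074 + 1128 = 7202;  25903 + 7202 = 33105;  89468 + 33105 = 122573
1128 + 96 = 1224;  7202 + 1224 = 8426;  33105 + 8426 = 41531;  122573 + 41531 = 164104

164104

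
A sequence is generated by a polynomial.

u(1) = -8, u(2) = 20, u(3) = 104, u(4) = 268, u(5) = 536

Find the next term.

First differences: 28, 84, 164, 268
Second differences: 56, 80, 104
Third differences: 24, 24
Constant third difference = 24, so extend:
104 + 24 = 128;  268 + 128 = 396;  536 + 396 = 932

932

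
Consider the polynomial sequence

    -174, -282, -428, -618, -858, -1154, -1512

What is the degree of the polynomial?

3

First differences: -108, -146, -190, -240, -296, -358
Second differences: -38, -44, -50, -56, -62
Third differences: -6, -6, -6, -6
The third differences are constant, so the polynomial has degree 3.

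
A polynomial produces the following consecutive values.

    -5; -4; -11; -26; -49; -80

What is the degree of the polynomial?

D1: 1, -7, -15, -23, -31
D2: -8, -8, -8, -8
The second differences are constant, so the polynomial has degree 2.

2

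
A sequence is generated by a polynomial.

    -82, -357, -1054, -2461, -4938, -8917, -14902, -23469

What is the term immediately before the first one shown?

D1: -275  -697  -1407  -2477  -3979  -5985  -8567
D2: -422  -710  -1070  -1502  -2006  -2582
D3: -288  -360  -432  -504  -576
D4: -72  -72  -72  -72
The fourth differences are constant at -72.
Work back: -288 + 72 = -216;  -422 + 216 = -206;  -275 + 206 = -69;  -82 + 69 = -13

-13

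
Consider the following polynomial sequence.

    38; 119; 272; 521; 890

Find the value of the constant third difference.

D1: 81, 153, 249, 369
D2: 72, 96, 120
D3: 24, 24

24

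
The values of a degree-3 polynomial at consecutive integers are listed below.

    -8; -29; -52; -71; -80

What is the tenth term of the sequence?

D1: -21, -23, -19, -9
D2: -2, 4, 10
D3: 6, 6
Third differences constant at 6.
10 + 6 = 16;  -9 + 16 = 7;  -80 + 7 = -73
16 + 6 = 22;  7 + 22 = 29;  -73 + 29 = -44
22 + 6 = 28;  29 + 28 = 57;  -44 + 57 = 13
28 + 6 = 34;  57 + 34 = 91;  13 + 91 = 104
34 + 6 = 40;  91 + 40 = 131;  104 + 131 = 235

235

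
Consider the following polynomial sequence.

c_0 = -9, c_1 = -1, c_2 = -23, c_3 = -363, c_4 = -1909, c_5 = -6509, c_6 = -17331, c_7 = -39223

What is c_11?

-413411

First differences: 8, -22, -340, -1546, -4600, -10822, -21892
Second differences: -30, -318, -1206, -3054, -6222, -11070
Third differences: -288, -888, -1848, -3168, -4848
Fourth differences: -600, -960, -1320, -1680
Fifth differences: -360, -360, -360
Fifth differences constant at -360.
-1680 − 360 = -2040;  -4848 − 2040 = -6888;  -11070 − 6888 = -17958;  -21892 − 17958 = -39850;  -39223 − 39850 = -79073
-2040 − 360 = -2400;  -6888 − 2400 = -9288;  -17958 − 9288 = -27246;  -39850 − 27246 = -67096;  -79073 − 67096 = -146169
-2400 − 360 = -2760;  -9288 − 2760 = -12048;  -27246 − 12048 = -39294;  -67096 − 39294 = -106390;  -146169 − 106390 = -252559
-2760 − 360 = -3120;  -12048 − 3120 = -15168;  -39294 − 15168 = -54462;  -106390 − 54462 = -160852;  -252559 − 160852 = -413411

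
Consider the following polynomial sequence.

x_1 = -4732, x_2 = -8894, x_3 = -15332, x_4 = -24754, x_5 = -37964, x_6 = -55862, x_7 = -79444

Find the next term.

First differences: -4162 , -6438 , -9422 , -13210 , -17898 , -23582
Second differences: -2276 , -2984 , -3788 , -4688 , -5684
Third differences: -708 , -804 , -900 , -996
Fourth differences: -96 , -96 , -96
Constant fourth difference = -96, so extend:
-996 − 96 = -1092;  -5684 − 1092 = -6776;  -23582 − 6776 = -30358;  -79444 − 30358 = -109802

-109802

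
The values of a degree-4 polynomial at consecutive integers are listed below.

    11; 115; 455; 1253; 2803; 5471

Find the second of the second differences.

458

Δ: 104, 340, 798, 1550, 2668
Δ²: 236, 458, 752, 1118
Δ³: 222, 294, 366
Δ⁴: 72, 72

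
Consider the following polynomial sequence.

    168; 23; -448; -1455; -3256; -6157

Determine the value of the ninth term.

-25240

D1: -145, -471, -1007, -1801, -2901
D2: -326, -536, -794, -1100
D3: -210, -258, -306
D4: -48, -48
Fourth differences constant at -48.
-306 − 48 = -354;  -1100 − 354 = -1454;  -2901 − 1454 = -4355;  -6157 − 4355 = -10512
-354 − 48 = -402;  -1454 − 402 = -1856;  -4355 − 1856 = -6211;  -10512 − 6211 = -16723
-402 − 48 = -450;  -1856 − 450 = -2306;  -6211 − 2306 = -8517;  -16723 − 8517 = -25240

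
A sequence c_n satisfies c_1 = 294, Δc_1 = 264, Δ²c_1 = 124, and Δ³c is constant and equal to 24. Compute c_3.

946

Build the table forward from the leading diagonal:
D3: 24  24  24
D2: 124  148  172
D1: 264  388  536
c: 294  558  946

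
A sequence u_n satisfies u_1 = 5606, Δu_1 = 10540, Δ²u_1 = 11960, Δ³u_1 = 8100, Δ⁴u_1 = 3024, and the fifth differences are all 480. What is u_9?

Build the table forward from the leading diagonal:
Fifth differences: 480, 480, 480, 480, 480, 480, 480, 480, 480
Fourth differences: 3024, 3504, 3984, 4464, 4944, 5424, 5904, 6384, 6864
Third differences: 8100, 11124, 14628, 18612, 23076, 28020, 33444, 39348, 45732
Second differences: 11960, 20060, 31184, 45812, 64424, 87500, 115520, 148964, 188312
First differences: 10540, 22500, 42560, 73744, 119556, 183980, 271480, 387000, 535964
u: 5606, 16146, 38646, 81206, 154950, 274506, 458486, 729966, 1116966

1116966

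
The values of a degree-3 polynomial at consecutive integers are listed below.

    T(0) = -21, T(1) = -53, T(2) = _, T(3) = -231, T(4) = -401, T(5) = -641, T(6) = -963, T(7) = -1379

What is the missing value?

-119

Using the last 5 terms:
D1: -170, -240, -322, -416
D2: -70, -82, -94
D3: -12, -12
Constant third difference = -12.
Extend backward: -70 + 12 = -58;  -170 + 58 = -112;  -231 + 112 = -119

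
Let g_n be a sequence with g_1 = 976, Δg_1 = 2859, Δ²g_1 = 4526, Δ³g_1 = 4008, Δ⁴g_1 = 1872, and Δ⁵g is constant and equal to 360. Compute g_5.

57472

Build the table forward from the leading diagonal:
Fifth differences: 360  360  360  360  360
Fourth differences: 1872  2232  2592  2952  3312
Third differences: 4008  5880  8112  10704  13656
Second differences: 4526  8534  14414  22526  33230
First differences: 2859  7385  15919  30333  52859
g: 976  3835  11220  27139  57472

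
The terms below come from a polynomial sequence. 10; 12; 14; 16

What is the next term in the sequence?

18

2  2  2
Constant first difference = 2, so extend:
16 + 2 = 18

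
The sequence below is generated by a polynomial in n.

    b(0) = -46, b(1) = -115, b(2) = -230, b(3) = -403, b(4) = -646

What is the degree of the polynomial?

3

First differences: -69, -115, -173, -243
Second differences: -46, -58, -70
Third differences: -12, -12
The third differences are constant, so the polynomial has degree 3.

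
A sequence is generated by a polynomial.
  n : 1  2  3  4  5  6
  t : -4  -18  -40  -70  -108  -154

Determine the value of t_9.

-340

Δ: -14, -22, -30, -38, -46
Δ²: -8, -8, -8, -8
Second differences constant at -8.
-46 − 8 = -54;  -154 − 54 = -208
-54 − 8 = -62;  -208 − 62 = -270
-62 − 8 = -70;  -270 − 70 = -340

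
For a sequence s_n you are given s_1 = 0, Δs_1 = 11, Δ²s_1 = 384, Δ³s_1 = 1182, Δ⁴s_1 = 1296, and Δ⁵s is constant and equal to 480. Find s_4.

Build the table forward from the leading diagonal:
Δ⁵: 480, 480, 480, 480
Δ⁴: 1296, 1776, 2256, 2736
Δ³: 1182, 2478, 4254, 6510
Δ²: 384, 1566, 4044, 8298
Δ: 11, 395, 1961, 6005
s: 0, 11, 406, 2367

2367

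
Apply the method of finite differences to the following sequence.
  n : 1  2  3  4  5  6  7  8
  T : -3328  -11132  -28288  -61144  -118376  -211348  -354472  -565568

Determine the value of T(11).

Δ: -7804  -17156  -32856  -57232  -92972  -143124  -211096
Δ²: -9352  -15700  -24376  -35740  -50152  -67972
Δ³: -6348  -8676  -11364  -14412  -17820
Δ⁴: -2328  -2688  -3048  -3408
Δ⁵: -360  -360  -360
The fifth differences are constant (-360).
-3408 − 360 = -3768;  -17820 − 3768 = -21588;  -67972 − 21588 = -89560;  -211096 − 89560 = -300656;  -565568 − 300656 = -866224
-3768 − 360 = -4128;  -21588 − 4128 = -25716;  -89560 − 25716 = -115276;  -300656 − 115276 = -415932;  -866224 − 415932 = -1282156
-4128 − 360 = -4488;  -25716 − 4488 = -30204;  -115276 − 30204 = -145480;  -415932 − 145480 = -561412;  -1282156 − 561412 = -1843568

-1843568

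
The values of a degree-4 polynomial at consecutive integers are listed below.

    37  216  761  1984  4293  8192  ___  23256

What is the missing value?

14281

Using the first 6 terms:
D1: 179  545  1223  2309  3899
D2: 366  678  1086  1590
D3: 312  408  504
D4: 96  96
Constant fourth difference = 96.
Extend forward: 504 + 96 = 600;  1590 + 600 = 2190;  3899 + 2190 = 6089;  8192 + 6089 = 14281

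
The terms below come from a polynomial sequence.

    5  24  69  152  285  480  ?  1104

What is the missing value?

Using the first 6 terms:
First differences: 19, 45, 83, 133, 195
Second differences: 26, 38, 50, 62
Third differences: 12, 12, 12
Constant third difference = 12.
Extend forward: 62 + 12 = 74;  195 + 74 = 269;  480 + 269 = 749

749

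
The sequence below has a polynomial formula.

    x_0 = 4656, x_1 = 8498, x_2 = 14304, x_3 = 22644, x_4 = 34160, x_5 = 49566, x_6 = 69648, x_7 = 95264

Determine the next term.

Δ: 3842 , 5806 , 8340 , 11516 , 15406 , 20082 , 25616
Δ²: 1964 , 2534 , 3176 , 3890 , 4676 , 5534
Δ³: 570 , 642 , 714 , 786 , 858
Δ⁴: 72 , 72 , 72 , 72
The fourth differences are constant (72).
858 + 72 = 930;  5534 + 930 = 6464;  25616 + 6464 = 32080;  95264 + 32080 = 127344

127344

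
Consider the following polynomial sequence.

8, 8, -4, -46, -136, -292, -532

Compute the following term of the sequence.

First differences: 0, -12, -42, -90, -156, -240
Second differences: -12, -30, -48, -66, -84
Third differences: -18, -18, -18, -18
Third differences constant at -18.
-84 − 18 = -102;  -240 − 102 = -342;  -532 − 342 = -874

-874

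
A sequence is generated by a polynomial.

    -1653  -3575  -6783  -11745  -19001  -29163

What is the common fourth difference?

Δ: -1922, -3208, -4962, -7256, -10162
Δ²: -1286, -1754, -2294, -2906
Δ³: -468, -540, -612
Δ⁴: -72, -72

-72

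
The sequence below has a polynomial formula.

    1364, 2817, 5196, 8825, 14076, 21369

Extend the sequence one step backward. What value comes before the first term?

561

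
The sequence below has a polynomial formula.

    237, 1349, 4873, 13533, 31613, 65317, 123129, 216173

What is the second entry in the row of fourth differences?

1920

Δ: 1112, 3524, 8660, 18080, 33704, 57812, 93044
Δ²: 2412, 5136, 9420, 15624, 24108, 35232
Δ³: 2724, 4284, 6204, 8484, 11124
Δ⁴: 1560, 1920, 2280, 2640
Δ⁵: 360, 360, 360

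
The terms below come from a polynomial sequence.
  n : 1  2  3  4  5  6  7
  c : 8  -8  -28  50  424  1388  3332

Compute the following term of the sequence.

6742

D1: -16, -20, 78, 374, 964, 1944
D2: -4, 98, 296, 590, 980
D3: 102, 198, 294, 390
D4: 96, 96, 96
Constant fourth difference = 96, so extend:
390 + 96 = 486;  980 + 486 = 1466;  1944 + 1466 = 3410;  3332 + 3410 = 6742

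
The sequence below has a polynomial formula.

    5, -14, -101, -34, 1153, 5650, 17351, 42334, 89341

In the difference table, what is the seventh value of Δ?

24983

D1: -19, -87, 67, 1187, 4497, 11701, 24983, 47007
D2: -68, 154, 1120, 3310, 7204, 13282, 22024
D3: 222, 966, 2190, 3894, 6078, 8742
D4: 744, 1224, 1704, 2184, 2664
D5: 480, 480, 480, 480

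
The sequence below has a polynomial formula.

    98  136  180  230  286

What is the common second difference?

Δ: 38, 44, 50, 56
Δ²: 6, 6, 6

6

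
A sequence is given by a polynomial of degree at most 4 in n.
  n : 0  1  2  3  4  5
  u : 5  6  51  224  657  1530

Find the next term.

3071

1, 45, 173, 433, 873
44, 128, 260, 440
84, 132, 180
48, 48
Fourth differences constant at 48.
180 + 48 = 228;  440 + 228 = 668;  873 + 668 = 1541;  1530 + 1541 = 3071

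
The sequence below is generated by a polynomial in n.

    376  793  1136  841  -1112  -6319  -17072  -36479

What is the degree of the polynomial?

5

D1: 417, 343, -295, -1953, -5207, -10753, -19407
D2: -74, -638, -1658, -3254, -5546, -8654
D3: -564, -1020, -1596, -2292, -3108
D4: -456, -576, -696, -816
D5: -120, -120, -120
The fifth differences are constant, so the polynomial has degree 5.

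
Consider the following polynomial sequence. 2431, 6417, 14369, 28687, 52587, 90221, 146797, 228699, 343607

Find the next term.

Δ: 3986, 7952, 14318, 23900, 37634, 56576, 81902, 114908
Δ²: 3966, 6366, 9582, 13734, 18942, 25326, 33006
Δ³: 2400, 3216, 4152, 5208, 6384, 7680
Δ⁴: 816, 936, 1056, 1176, 1296
Δ⁵: 120, 120, 120, 120
Constant fifth difference = 120, so extend:
1296 + 120 = 1416;  7680 + 1416 = 9096;  33006 + 9096 = 42102;  114908 + 42102 = 157010;  343607 + 157010 = 500617

500617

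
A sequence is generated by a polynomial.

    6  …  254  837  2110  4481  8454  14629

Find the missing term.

49

Using the last 6 terms:
First differences: 583  1273  2371  3973  6175
Second differences: 690  1098  1602  2202
Third differences: 408  504  600
Fourth differences: 96  96
Constant fourth difference = 96.
Extend backward: 408 − 96 = 312;  690 − 312 = 378;  583 − 378 = 205;  254 − 205 = 49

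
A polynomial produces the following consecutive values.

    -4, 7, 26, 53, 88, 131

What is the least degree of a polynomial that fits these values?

2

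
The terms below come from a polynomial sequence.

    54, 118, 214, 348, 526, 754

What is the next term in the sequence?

1038

64  96  134  178  228
32  38  44  50
6  6  6
The third differences are constant (6).
50 + 6 = 56;  228 + 56 = 284;  754 + 284 = 1038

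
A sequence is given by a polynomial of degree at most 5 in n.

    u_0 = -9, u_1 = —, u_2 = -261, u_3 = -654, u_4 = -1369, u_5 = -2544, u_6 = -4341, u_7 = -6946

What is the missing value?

Using the last 6 terms:
D1: -393  -715  -1175  -1797  -2605
D2: -322  -460  -622  -808
D3: -138  -162  -186
D4: -24  -24
Constant fourth difference = -24.
Extend backward: -138 + 24 = -114;  -322 + 114 = -208;  -393 + 208 = -185;  -261 + 185 = -76

-76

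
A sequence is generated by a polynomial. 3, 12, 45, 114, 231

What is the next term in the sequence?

408

9 , 33 , 69 , 117
24 , 36 , 48
12 , 12
Constant third difference = 12, so extend:
48 + 12 = 60;  117 + 60 = 177;  231 + 177 = 408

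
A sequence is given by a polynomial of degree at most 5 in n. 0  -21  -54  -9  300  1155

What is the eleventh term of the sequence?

-21, -33, 45, 309, 855
-12, 78, 264, 546
90, 186, 282
96, 96
Constant fourth difference = 96, so extend:
282 + 96 = 378;  546 + 378 = 924;  855 + 924 = 1779;  1155 + 1779 = 2934
378 + 96 = 474;  924 + 474 = 1398;  1779 + 1398 = 3177;  2934 + 3177 = 6111
474 + 96 = 570;  1398 + 570 = 1968;  3177 + 1968 = 5145;  6111 + 5145 = 11256
570 + 96 = 666;  1968 + 666 = 2634;  5145 + 2634 = 7779;  11256 + 7779 = 19035
666 + 96 = 762;  2634 + 762 = 3396;  7779 + 3396 = 11175;  19035 + 11175 = 30210

30210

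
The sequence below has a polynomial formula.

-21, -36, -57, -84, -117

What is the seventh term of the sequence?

First differences: -15 , -21 , -27 , -33
Second differences: -6 , -6 , -6
Constant second difference = -6, so extend:
-33 − 6 = -39;  -117 − 39 = -156
-39 − 6 = -45;  -156 − 45 = -201

-201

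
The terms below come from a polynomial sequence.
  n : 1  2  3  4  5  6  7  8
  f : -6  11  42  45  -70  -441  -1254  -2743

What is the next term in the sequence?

-5190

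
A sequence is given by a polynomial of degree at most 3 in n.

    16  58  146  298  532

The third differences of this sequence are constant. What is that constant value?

18

Δ: 42, 88, 152, 234
Δ²: 46, 64, 82
Δ³: 18, 18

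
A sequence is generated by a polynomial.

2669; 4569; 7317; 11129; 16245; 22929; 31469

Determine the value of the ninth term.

55389

First differences: 1900  2748  3812  5116  6684  8540
Second differences: 848  1064  1304  1568  1856
Third differences: 216  240  264  288
Fourth differences: 24  24  24
The fourth differences are constant (24).
288 + 24 = 312;  1856 + 312 = 2168;  8540 + 2168 = 10708;  31469 + 10708 = 42177
312 + 24 = 336;  2168 + 336 = 2504;  10708 + 2504 = 13212;  42177 + 13212 = 55389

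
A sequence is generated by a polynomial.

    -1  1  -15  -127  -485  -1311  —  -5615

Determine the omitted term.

-2899

Using the first 6 terms:
D1: 2, -16, -112, -358, -826
D2: -18, -96, -246, -468
D3: -78, -150, -222
D4: -72, -72
Constant fourth difference = -72.
Extend forward: -222 − 72 = -294;  -468 − 294 = -762;  -826 − 762 = -1588;  -1311 − 1588 = -2899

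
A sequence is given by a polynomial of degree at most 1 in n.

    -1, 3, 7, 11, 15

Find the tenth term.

35

Δ: 4, 4, 4, 4
First differences constant at 4.
15 + 4 = 19
19 + 4 = 23
23 + 4 = 27
27 + 4 = 31
31 + 4 = 35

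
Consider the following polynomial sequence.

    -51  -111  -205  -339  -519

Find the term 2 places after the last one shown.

D1: -60  -94  -134  -180
D2: -34  -40  -46
D3: -6  -6
Third differences constant at -6.
-46 − 6 = -52;  -180 − 52 = -232;  -519 − 232 = -751
-52 − 6 = -58;  -232 − 58 = -290;  -751 − 290 = -1041

-1041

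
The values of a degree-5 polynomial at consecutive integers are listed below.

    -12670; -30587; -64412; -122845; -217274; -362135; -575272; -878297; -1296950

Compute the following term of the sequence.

D1: -17917 , -33825 , -58433 , -94429 , -144861 , -213137 , -303025 , -418653
D2: -15908 , -24608 , -35996 , -50432 , -68276 , -89888 , -115628
D3: -8700 , -11388 , -14436 , -17844 , -21612 , -25740
D4: -2688 , -3048 , -3408 , -3768 , -4128
D5: -360 , -360 , -360 , -360
Constant fifth difference = -360, so extend:
-4128 − 360 = -4488;  -25740 − 4488 = -30228;  -115628 − 30228 = -145856;  -418653 − 145856 = -564509;  -1296950 − 564509 = -1861459

-1861459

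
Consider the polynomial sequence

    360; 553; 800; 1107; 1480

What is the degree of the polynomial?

Δ: 193, 247, 307, 373
Δ²: 54, 60, 66
Δ³: 6, 6
The third differences are constant, so the polynomial has degree 3.

3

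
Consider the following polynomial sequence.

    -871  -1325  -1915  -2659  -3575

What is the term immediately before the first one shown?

-535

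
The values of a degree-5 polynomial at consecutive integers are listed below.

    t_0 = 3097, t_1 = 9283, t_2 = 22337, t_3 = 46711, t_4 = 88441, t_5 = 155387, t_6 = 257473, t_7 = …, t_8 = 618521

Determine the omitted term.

406927

Using the first 7 terms:
D1: 6186, 13054, 24374, 41730, 66946, 102086
D2: 6868, 11320, 17356, 25216, 35140
D3: 4452, 6036, 7860, 9924
D4: 1584, 1824, 2064
D5: 240, 240
Constant fifth difference = 240.
Extend forward: 2064 + 240 = 2304;  9924 + 2304 = 12228;  35140 + 12228 = 47368;  102086 + 47368 = 149454;  257473 + 149454 = 406927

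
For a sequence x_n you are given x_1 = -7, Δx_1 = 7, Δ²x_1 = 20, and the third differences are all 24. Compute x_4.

Build the table forward from the leading diagonal:
Third differences: 24  24  24  24
Second differences: 20  44  68  92
First differences: 7  27  71  139
x: -7  0  27  98

98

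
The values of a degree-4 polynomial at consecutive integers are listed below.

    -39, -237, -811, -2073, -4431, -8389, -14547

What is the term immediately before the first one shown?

Δ: -198, -574, -1262, -2358, -3958, -6158
Δ²: -376, -688, -1096, -1600, -2200
Δ³: -312, -408, -504, -600
Δ⁴: -96, -96, -96
The fourth differences are constant at -96.
Work back: -312 + 96 = -216;  -376 + 216 = -160;  -198 + 160 = -38;  -39 + 38 = -1

-1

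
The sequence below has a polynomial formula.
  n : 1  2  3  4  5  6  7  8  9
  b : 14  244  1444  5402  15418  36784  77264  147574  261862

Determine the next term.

438188

First differences: 230  1200  3958  10016  21366  40480  70310  114288
Second differences: 970  2758  6058  11350  19114  29830  43978
Third differences: 1788  3300  5292  7764  10716  14148
Fourth differences: 1512  1992  2472  2952  3432
Fifth differences: 480  480  480  480
The fifth differences are constant (480).
3432 + 480 = 3912;  14148 + 3912 = 18060;  43978 + 18060 = 62038;  114288 + 62038 = 176326;  261862 + 176326 = 438188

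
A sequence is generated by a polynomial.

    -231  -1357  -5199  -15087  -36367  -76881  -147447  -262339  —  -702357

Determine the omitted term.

Using the first 8 terms:
First differences: -1126, -3842, -9888, -21280, -40514, -70566, -114892
Second differences: -2716, -6046, -11392, -19234, -30052, -44326
Third differences: -3330, -5346, -7842, -10818, -14274
Fourth differences: -2016, -2496, -2976, -3456
Fifth differences: -480, -480, -480
Constant fifth difference = -480.
Extend forward: -3456 − 480 = -3936;  -14274 − 3936 = -18210;  -44326 − 18210 = -62536;  -114892 − 62536 = -177428;  -262339 − 177428 = -439767

-439767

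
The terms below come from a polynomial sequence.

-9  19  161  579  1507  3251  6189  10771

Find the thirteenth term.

79131

First differences: 28, 142, 418, 928, 1744, 2938, 4582
Second differences: 114, 276, 510, 816, 1194, 1644
Third differences: 162, 234, 306, 378, 450
Fourth differences: 72, 72, 72, 72
The fourth differences are constant (72).
450 + 72 = 522;  1644 + 522 = 2166;  4582 + 2166 = 6748;  10771 + 6748 = 17519
522 + 72 = 594;  2166 + 594 = 2760;  6748 + 2760 = 9508;  17519 + 9508 = 27027
594 + 72 = 666;  2760 + 666 = 3426;  9508 + 3426 = 12934;  27027 + 12934 = 39961
666 + 72 = 738;  3426 + 738 = 4164;  12934 + 4164 = 17098;  39961 + 17098 = 57059
738 + 72 = 810;  4164 + 810 = 4974;  17098 + 4974 = 22072;  57059 + 22072 = 79131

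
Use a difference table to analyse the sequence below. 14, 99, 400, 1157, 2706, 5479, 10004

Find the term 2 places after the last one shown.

D1: 85 , 301 , 757 , 1549 , 2773 , 4525
D2: 216 , 456 , 792 , 1224 , 1752
D3: 240 , 336 , 432 , 528
D4: 96 , 96 , 96
Constant fourth difference = 96, so extend:
528 + 96 = 624;  1752 + 624 = 2376;  4525 + 2376 = 6901;  10004 + 6901 = 16905
624 + 96 = 720;  2376 + 720 = 3096;  6901 + 3096 = 9997;  16905 + 9997 = 26902

26902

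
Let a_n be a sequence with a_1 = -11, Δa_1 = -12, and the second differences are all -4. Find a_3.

-39

Build the table forward from the leading diagonal:
Δ²: -4  -4  -4
Δ: -12  -16  -20
a: -11  -23  -39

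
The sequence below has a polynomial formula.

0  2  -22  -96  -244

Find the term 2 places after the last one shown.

-858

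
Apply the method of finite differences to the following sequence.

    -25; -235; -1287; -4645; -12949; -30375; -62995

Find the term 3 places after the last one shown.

-348739

First differences: -210 , -1052 , -3358 , -8304 , -17426 , -32620
Second differences: -842 , -2306 , -4946 , -9122 , -15194
Third differences: -1464 , -2640 , -4176 , -6072
Fourth differences: -1176 , -1536 , -1896
Fifth differences: -360 , -360
The fifth differences are constant (-360).
-1896 − 360 = -2256;  -6072 − 2256 = -8328;  -15194 − 8328 = -23522;  -32620 − 23522 = -56142;  -62995 − 56142 = -119137
-2256 − 360 = -2616;  -8328 − 2616 = -10944;  -23522 − 10944 = -34466;  -56142 − 34466 = -90608;  -119137 − 90608 = -209745
-2616 − 360 = -2976;  -10944 − 2976 = -13920;  -34466 − 13920 = -48386;  -90608 − 48386 = -138994;  -209745 − 138994 = -348739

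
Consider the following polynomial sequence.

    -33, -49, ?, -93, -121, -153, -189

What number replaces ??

-69

Using the last 4 terms:
Δ: -28  -32  -36
Δ²: -4  -4
Constant second difference = -4.
Extend backward: -28 + 4 = -24;  -93 + 24 = -69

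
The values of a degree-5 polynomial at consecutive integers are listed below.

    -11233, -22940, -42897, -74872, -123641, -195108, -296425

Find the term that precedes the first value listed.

-11707, -19957, -31975, -48769, -71467, -101317
-8250, -12018, -16794, -22698, -29850
-3768, -4776, -5904, -7152
-1008, -1128, -1248
-120, -120
The fifth differences are constant at -120.
Work back: -1008 + 120 = -888;  -3768 + 888 = -2880;  -8250 + 2880 = -5370;  -11707 + 5370 = -6337;  -11233 + 6337 = -4896

-4896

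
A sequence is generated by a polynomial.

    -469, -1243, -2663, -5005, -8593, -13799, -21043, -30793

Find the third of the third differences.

First differences: -774, -1420, -2342, -3588, -5206, -7244, -9750
Second differences: -646, -922, -1246, -1618, -2038, -2506
Third differences: -276, -324, -372, -420, -468
Fourth differences: -48, -48, -48, -48

-372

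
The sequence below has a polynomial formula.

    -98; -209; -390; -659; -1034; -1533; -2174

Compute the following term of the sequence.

First differences: -111, -181, -269, -375, -499, -641
Second differences: -70, -88, -106, -124, -142
Third differences: -18, -18, -18, -18
Constant third difference = -18, so extend:
-142 − 18 = -160;  -641 − 160 = -801;  -2174 − 801 = -2975

-2975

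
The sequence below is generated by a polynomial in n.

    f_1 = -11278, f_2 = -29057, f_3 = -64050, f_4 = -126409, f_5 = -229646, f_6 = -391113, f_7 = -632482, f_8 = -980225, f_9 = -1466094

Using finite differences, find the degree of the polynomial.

First differences: -17779, -34993, -62359, -103237, -161467, -241369, -347743, -485869
Second differences: -17214, -27366, -40878, -58230, -79902, -106374, -138126
Third differences: -10152, -13512, -17352, -21672, -26472, -31752
Fourth differences: -3360, -3840, -4320, -4800, -5280
Fifth differences: -480, -480, -480, -480
The fifth differences are constant, so the polynomial has degree 5.

5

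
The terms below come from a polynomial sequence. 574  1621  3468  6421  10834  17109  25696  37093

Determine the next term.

51846

D1: 1047  1847  2953  4413  6275  8587  11397
D2: 800  1106  1460  1862  2312  2810
D3: 306  354  402  450  498
D4: 48  48  48  48
Constant fourth difference = 48, so extend:
498 + 48 = 546;  2810 + 546 = 3356;  11397 + 3356 = 14753;  37093 + 14753 = 51846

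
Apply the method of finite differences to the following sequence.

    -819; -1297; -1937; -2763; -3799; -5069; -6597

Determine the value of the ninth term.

-10523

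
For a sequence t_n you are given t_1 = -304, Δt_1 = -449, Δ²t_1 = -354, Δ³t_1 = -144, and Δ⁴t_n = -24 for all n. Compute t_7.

-11548

Build the table forward from the leading diagonal:
D4: -24  -24  -24  -24  -24  -24  -24
D3: -144  -168  -192  -216  -240  -264  -288
D2: -354  -498  -666  -858  -1074  -1314  -1578
D1: -449  -803  -1301  -1967  -2825  -3899  -5213
t: -304  -753  -1556  -2857  -4824  -7649  -11548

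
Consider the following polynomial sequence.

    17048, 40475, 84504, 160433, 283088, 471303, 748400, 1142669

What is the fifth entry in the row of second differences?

88882

D1: 23427, 44029, 75929, 122655, 188215, 277097, 394269
D2: 20602, 31900, 46726, 65560, 88882, 117172
D3: 11298, 14826, 18834, 23322, 28290
D4: 3528, 4008, 4488, 4968
D5: 480, 480, 480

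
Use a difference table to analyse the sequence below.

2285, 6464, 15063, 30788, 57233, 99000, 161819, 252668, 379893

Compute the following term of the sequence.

553328

4179 , 8599 , 15725 , 26445 , 41767 , 62819 , 90849 , 127225
4420 , 7126 , 10720 , 15322 , 21052 , 28030 , 36376
2706 , 3594 , 4602 , 5730 , 6978 , 8346
888 , 1008 , 1128 , 1248 , 1368
120 , 120 , 120 , 120
The fifth differences are constant (120).
1368 + 120 = 1488;  8346 + 1488 = 9834;  36376 + 9834 = 46210;  127225 + 46210 = 173435;  379893 + 173435 = 553328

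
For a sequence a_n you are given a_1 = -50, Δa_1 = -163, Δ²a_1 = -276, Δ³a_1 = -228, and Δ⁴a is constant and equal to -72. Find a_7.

-10808

Build the table forward from the leading diagonal:
Fourth differences: -72, -72, -72, -72, -72, -72, -72
Third differences: -228, -300, -372, -444, -516, -588, -660
Second differences: -276, -504, -804, -1176, -1620, -2136, -2724
First differences: -163, -439, -943, -1747, -2923, -4543, -6679
a: -50, -213, -652, -1595, -3342, -6265, -10808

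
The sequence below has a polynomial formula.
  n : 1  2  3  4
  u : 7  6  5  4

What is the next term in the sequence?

First differences: -1, -1, -1
Constant first difference = -1, so extend:
4 − 1 = 3

3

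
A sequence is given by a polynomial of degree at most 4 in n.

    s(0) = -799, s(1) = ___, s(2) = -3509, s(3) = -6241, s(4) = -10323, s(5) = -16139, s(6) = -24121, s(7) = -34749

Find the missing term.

-1791

Using the last 6 terms:
-2732  -4082  -5816  -7982  -10628
-1350  -1734  -2166  -2646
-384  -432  -480
-48  -48
Constant fourth difference = -48.
Extend backward: -384 + 48 = -336;  -1350 + 336 = -1014;  -2732 + 1014 = -1718;  -3509 + 1718 = -1791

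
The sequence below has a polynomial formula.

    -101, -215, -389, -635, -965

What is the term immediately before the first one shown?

D1: -114  -174  -246  -330
D2: -60  -72  -84
D3: -12  -12
The third differences are constant at -12.
Work back: -60 + 12 = -48;  -114 + 48 = -66;  -101 + 66 = -35

-35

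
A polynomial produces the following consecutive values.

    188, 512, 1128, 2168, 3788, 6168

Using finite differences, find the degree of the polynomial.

4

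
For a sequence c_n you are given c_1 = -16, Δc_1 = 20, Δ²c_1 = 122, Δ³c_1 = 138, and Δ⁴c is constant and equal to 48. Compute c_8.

9196

Build the table forward from the leading diagonal:
D4: 48, 48, 48, 48, 48, 48, 48, 48
D3: 138, 186, 234, 282, 330, 378, 426, 474
D2: 122, 260, 446, 680, 962, 1292, 1670, 2096
D1: 20, 142, 402, 848, 1528, 2490, 3782, 5452
c: -16, 4, 146, 548, 1396, 2924, 5414, 9196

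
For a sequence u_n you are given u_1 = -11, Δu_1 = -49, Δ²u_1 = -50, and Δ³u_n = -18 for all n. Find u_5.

Build the table forward from the leading diagonal:
Third differences: -18, -18, -18, -18, -18
Second differences: -50, -68, -86, -104, -122
First differences: -49, -99, -167, -253, -357
u: -11, -60, -159, -326, -579

-579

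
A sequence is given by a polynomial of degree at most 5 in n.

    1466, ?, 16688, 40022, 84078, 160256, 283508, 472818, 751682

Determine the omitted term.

5748

Using the last 7 terms:
Δ: 23334, 44056, 76178, 123252, 189310, 278864
Δ²: 20722, 32122, 47074, 66058, 89554
Δ³: 11400, 14952, 18984, 23496
Δ⁴: 3552, 4032, 4512
Δ⁵: 480, 480
Constant fifth difference = 480.
Extend backward: 3552 − 480 = 3072;  11400 − 3072 = 8328;  20722 − 8328 = 12394;  23334 − 12394 = 10940;  16688 − 10940 = 5748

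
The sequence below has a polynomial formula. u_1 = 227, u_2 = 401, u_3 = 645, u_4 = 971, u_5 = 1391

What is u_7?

First differences: 174, 244, 326, 420
Second differences: 70, 82, 94
Third differences: 12, 12
Third differences constant at 12.
94 + 12 = 106;  420 + 106 = 526;  1391 + 526 = 1917
106 + 12 = 118;  526 + 118 = 644;  1917 + 644 = 2561

2561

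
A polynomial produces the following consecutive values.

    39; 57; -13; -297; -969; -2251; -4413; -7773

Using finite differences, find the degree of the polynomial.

First differences: 18, -70, -284, -672, -1282, -2162, -3360
Second differences: -88, -214, -388, -610, -880, -1198
Third differences: -126, -174, -222, -270, -318
Fourth differences: -48, -48, -48, -48
The fourth differences are constant, so the polynomial has degree 4.

4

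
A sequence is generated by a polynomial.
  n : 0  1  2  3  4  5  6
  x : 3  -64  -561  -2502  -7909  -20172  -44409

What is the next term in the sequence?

Δ: -67  -497  -1941  -5407  -12263  -24237
Δ²: -430  -1444  -3466  -6856  -11974
Δ³: -1014  -2022  -3390  -5118
Δ⁴: -1008  -1368  -1728
Δ⁵: -360  -360
The fifth differences are constant (-360).
-1728 − 360 = -2088;  -5118 − 2088 = -7206;  -11974 − 7206 = -19180;  -24237 − 19180 = -43417;  -44409 − 43417 = -87826

-87826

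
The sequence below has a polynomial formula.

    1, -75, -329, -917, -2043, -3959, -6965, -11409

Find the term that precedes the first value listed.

D1: -76  -254  -588  -1126  -1916  -3006  -4444
D2: -178  -334  -538  -790  -1090  -1438
D3: -156  -204  -252  -300  -348
D4: -48  -48  -48  -48
The fourth differences are constant at -48.
Work back: -156 + 48 = -108;  -178 + 108 = -70;  -76 + 70 = -6;  1 + 6 = 7

7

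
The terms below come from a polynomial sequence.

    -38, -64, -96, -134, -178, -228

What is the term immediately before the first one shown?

First differences: -26, -32, -38, -44, -50
Second differences: -6, -6, -6, -6
The second differences are constant at -6.
Work back: -26 + 6 = -20;  -38 + 20 = -18

-18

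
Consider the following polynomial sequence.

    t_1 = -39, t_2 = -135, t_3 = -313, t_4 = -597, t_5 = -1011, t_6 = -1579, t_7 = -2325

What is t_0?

-1

-96, -178, -284, -414, -568, -746
-82, -106, -130, -154, -178
-24, -24, -24, -24
The third differences are constant at -24.
Work back: -82 + 24 = -58;  -96 + 58 = -38;  -39 + 38 = -1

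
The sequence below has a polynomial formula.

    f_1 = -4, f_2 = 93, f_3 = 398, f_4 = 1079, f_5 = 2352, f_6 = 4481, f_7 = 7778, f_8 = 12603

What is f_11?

40566

Δ: 97, 305, 681, 1273, 2129, 3297, 4825
Δ²: 208, 376, 592, 856, 1168, 1528
Δ³: 168, 216, 264, 312, 360
Δ⁴: 48, 48, 48, 48
Constant fourth difference = 48, so extend:
360 + 48 = 408;  1528 + 408 = 1936;  4825 + 1936 = 6761;  12603 + 6761 = 19364
408 + 48 = 456;  1936 + 456 = 2392;  6761 + 2392 = 9153;  19364 + 9153 = 28517
456 + 48 = 504;  2392 + 504 = 2896;  9153 + 2896 = 12049;  28517 + 12049 = 40566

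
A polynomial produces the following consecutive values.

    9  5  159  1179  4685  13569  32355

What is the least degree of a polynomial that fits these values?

5

D1: -4, 154, 1020, 3506, 8884, 18786
D2: 158, 866, 2486, 5378, 9902
D3: 708, 1620, 2892, 4524
D4: 912, 1272, 1632
D5: 360, 360
The fifth differences are constant, so the polynomial has degree 5.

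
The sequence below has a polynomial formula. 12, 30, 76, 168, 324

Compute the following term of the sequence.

562

First differences: 18, 46, 92, 156
Second differences: 28, 46, 64
Third differences: 18, 18
The third differences are constant (18).
64 + 18 = 82;  156 + 82 = 238;  324 + 238 = 562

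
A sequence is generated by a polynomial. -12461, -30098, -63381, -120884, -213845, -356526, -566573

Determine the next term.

Δ: -17637, -33283, -57503, -92961, -142681, -210047
Δ²: -15646, -24220, -35458, -49720, -67366
Δ³: -8574, -11238, -14262, -17646
Δ⁴: -2664, -3024, -3384
Δ⁵: -360, -360
Fifth differences constant at -360.
-3384 − 360 = -3744;  -17646 − 3744 = -21390;  -67366 − 21390 = -88756;  -210047 − 88756 = -298803;  -566573 − 298803 = -865376

-865376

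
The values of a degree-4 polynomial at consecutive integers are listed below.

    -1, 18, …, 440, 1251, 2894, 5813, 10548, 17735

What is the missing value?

Using the last 6 terms:
Δ: 811  1643  2919  4735  7187
Δ²: 832  1276  1816  2452
Δ³: 444  540  636
Δ⁴: 96  96
Constant fourth difference = 96.
Extend backward: 444 − 96 = 348;  832 − 348 = 484;  811 − 484 = 327;  440 − 327 = 113

113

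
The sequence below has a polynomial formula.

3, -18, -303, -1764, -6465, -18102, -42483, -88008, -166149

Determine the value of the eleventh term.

Δ: -21  -285  -1461  -4701  -11637  -24381  -45525  -78141
Δ²: -264  -1176  -3240  -6936  -12744  -21144  -32616
Δ³: -912  -2064  -3696  -5808  -8400  -11472
Δ⁴: -1152  -1632  -2112  -2592  -3072
Δ⁵: -480  -480  -480  -480
Constant fifth difference = -480, so extend:
-3072 − 480 = -3552;  -11472 − 3552 = -15024;  -32616 − 15024 = -47640;  -78141 − 47640 = -125781;  -166149 − 125781 = -291930
-3552 − 480 = -4032;  -15024 − 4032 = -19056;  -47640 − 19056 = -66696;  -125781 − 66696 = -192477;  -291930 − 192477 = -484407

-484407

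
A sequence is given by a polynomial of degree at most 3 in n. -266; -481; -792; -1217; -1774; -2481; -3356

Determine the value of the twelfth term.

D1: -215 , -311 , -425 , -557 , -707 , -875
D2: -96 , -114 , -132 , -150 , -168
D3: -18 , -18 , -18 , -18
Third differences constant at -18.
-168 − 18 = -186;  -875 − 186 = -1061;  -3356 − 1061 = -4417
-186 − 18 = -204;  -1061 − 204 = -1265;  -4417 − 1265 = -5682
-204 − 18 = -222;  -1265 − 222 = -1487;  -5682 − 1487 = -7169
-222 − 18 = -240;  -1487 − 240 = -1727;  -7169 − 1727 = -8896
-240 − 18 = -258;  -1727 − 258 = -1985;  -8896 − 1985 = -10881

-10881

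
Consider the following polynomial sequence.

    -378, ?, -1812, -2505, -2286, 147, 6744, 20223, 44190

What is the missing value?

-981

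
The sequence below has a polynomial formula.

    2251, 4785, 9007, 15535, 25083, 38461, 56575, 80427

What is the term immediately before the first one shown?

883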